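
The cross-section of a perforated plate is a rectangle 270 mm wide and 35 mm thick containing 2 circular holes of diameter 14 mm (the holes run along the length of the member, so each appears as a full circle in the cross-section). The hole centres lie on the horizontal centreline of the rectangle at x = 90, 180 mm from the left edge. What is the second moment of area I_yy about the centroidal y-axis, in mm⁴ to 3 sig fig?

I_yy ≈ 5.68 × 10⁷ mm⁴

Split into non-overlapping primitives; take the origin at the lower-left of the bounding box.
Plate: 270 × 35, A = 9 450 mm², x = 135 mm, Ī = 57 408 750 mm⁴.
Hole 1 (subtracted): ⌀14, A = 153.94 mm², x = 90 mm, Ī = 1885.7 mm⁴.
Hole 2 (subtracted): ⌀14, A = 153.94 mm², x = 180 mm, Ī = 1885.7 mm⁴.
By symmetry the centroid is at mid-width, x̄ = 135 mm.
Transfer each piece to the centroidal y-axis using Ī + A·d² with d = x − 135:
  plate: d = 0 mm → contributes +57 408 750 mm⁴
  hole 1: d = -45 mm → contributes −313 610 mm⁴
  hole 2: d = 45 mm → contributes −313 610 mm⁴
Total I = 56 781 529 mm⁴.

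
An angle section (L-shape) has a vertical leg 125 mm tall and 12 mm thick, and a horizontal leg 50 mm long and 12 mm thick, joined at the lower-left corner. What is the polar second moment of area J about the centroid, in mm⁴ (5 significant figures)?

J ≈ 3.3663 × 10⁶ mm⁴

Treat the section as a set of non-overlapping primitives; coordinates are from the bounding-box lower-left.
Vertical leg: 12 × 125, A = 1 500 mm², y = 62.5 mm, Ī = 1 953 125 mm⁴.
Horizontal leg (remainder): 38 × 12, A = 456 mm², y = 6 mm, Ī = 5 472 mm⁴.
Centroid: ȳ = ΣA·y / ΣA = 49.32822 mm.
Transfer each piece to the centroidal x-axis using Ī + A·d² with d = y − 49.32822:
  vertical leg: d = 13.17178 mm → contributes +2 213 369 mm⁴
  horizontal leg (remainder): d = -43.32822 mm → contributes +861536.6 mm⁴
Total I = 3 074 905 mm⁴.
For the y-axis: x̄ = 11.82822 mm.
Repeating about the centroidal y-axis gives I_y = 291430.3 mm⁴.
Polar second moment: J = I_x + I_y = 3 366 336 mm⁴.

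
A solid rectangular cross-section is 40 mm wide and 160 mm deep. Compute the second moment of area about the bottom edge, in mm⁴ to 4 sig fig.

I_base ≈ 5.461 × 10⁷ mm⁴

The section: 40 × 160, A = 6 400 mm², y = 80 mm, Ī = 13 653 333 mm⁴.
Transfer it to a horizontal axis along the bottom face using Ī + A·d² with d = y − 0:
  the section: d = 80 mm → contributes +54 613 333 mm⁴
Total I = 54 613 333 mm⁴.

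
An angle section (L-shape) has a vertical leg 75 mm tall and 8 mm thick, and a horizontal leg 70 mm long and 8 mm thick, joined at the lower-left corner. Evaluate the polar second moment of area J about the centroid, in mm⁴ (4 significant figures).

J ≈ 1.083 × 10⁶ mm⁴

Break the section into simple shapes (no overlaps), measuring from the bottom-left corner of the bounding box.
Vertical leg: 8 × 75, A = 600 mm², y = 37.5 mm, Ī = 281 250 mm⁴.
Horizontal leg (remainder): 62 × 8, A = 496 mm², y = 4 mm, Ī = 2645.33 mm⁴.
Centroid: ȳ = ΣA·y / ΣA = 22.3394 mm.
Transfer each piece to the centroidal x-axis using Ī + A·d² with d = y − 22.3394:
  vertical leg: d = 15.1606 mm → contributes +419 156 mm⁴
  horizontal leg (remainder): d = -18.3394 mm → contributes +169 467 mm⁴
Total I = 588 623 mm⁴.
For the y-axis: x̄ = 19.8394 mm.
Repeating about the centroidal y-axis gives I_y = 494 713 mm⁴.
Polar second moment: J = I_x + I_y = 1 083 336 mm⁴.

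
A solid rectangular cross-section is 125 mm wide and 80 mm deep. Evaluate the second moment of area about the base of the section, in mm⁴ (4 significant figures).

The section: 125 × 80, A = 10 000 mm², y = 40 mm, Ī = 5 333 333 mm⁴.
Transfer it to the bottom edge using Ī + A·d² with d = y − 0:
  the section: d = 40 mm → contributes +21 333 333 mm⁴
Total I = 21 333 333 mm⁴.

I_base ≈ 2.133 × 10⁷ mm⁴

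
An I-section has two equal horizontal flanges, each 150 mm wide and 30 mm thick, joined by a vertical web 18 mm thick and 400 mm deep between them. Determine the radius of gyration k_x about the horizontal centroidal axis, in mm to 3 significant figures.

Split into non-overlapping primitives; take the origin at the lower-left of the bounding box.
Bottom flange: 150 × 30, A = 4 500 mm², y = 15 mm, Ī = 337 500 mm⁴.
Web: 18 × 400, A = 7 200 mm², y = 230 mm, Ī = 96 000 000 mm⁴.
Top flange: 150 × 30, A = 4 500 mm², y = 445 mm, Ī = 337 500 mm⁴.
By symmetry the centroid is at mid-height, ȳ = 230 mm.
Transfer each piece to the horizontal centroidal axis using Ī + A·d² with d = y − 230:
  bottom flange: d = -215 mm → contributes +208 350 000 mm⁴
  web: d = 0 mm → contributes +96 000 000 mm⁴
  top flange: d = 215 mm → contributes +208 350 000 mm⁴
Total I = 512 700 000 mm⁴.
Radius of gyration: k = √(I/A) = √(512 700 000 / 16 200) = 177.9 mm.

k_x ≈ 178 mm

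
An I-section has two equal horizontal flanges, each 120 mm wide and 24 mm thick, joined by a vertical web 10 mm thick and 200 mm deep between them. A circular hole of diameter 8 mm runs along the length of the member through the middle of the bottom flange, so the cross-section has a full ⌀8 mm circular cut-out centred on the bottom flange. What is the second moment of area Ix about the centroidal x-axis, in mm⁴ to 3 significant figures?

Ix ≈ 7.86 × 10⁷ mm⁴

Decompose the section into non-overlapping parts with the origin at the bottom-left of its bounding rectangle.
Bottom flange: 120 × 24, A = 2 880 mm², y = 12 mm, Ī = 138 240 mm⁴.
Web: 10 × 200, A = 2 000 mm², y = 124 mm, Ī = 6 666 667 mm⁴.
Top flange: 120 × 24, A = 2 880 mm², y = 236 mm, Ī = 138 240 mm⁴.
Hole (subtracted): ⌀8, A = 50.265 mm², y = 12 mm, Ī = 201.06 mm⁴.
Centroid: ȳ = ΣA·y / ΣA = 124.73 mm.
Transfer each piece to the centroidal x-axis using Ī + A·d² with d = y − 124.73:
  bottom flange: d = -112.73 mm → contributes +36 737 569 mm⁴
  web: d = -0.73021 mm → contributes +6 667 733 mm⁴
  top flange: d = 111.27 mm → contributes +35 795 422 mm⁴
  hole: d = -112.73 mm → contributes −638 980 mm⁴
Total I = 78 561 744 mm⁴.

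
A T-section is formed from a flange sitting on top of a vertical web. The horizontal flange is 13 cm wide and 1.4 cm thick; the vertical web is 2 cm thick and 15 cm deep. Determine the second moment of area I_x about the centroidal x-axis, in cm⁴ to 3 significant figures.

Split into non-overlapping primitives; take the origin at the lower-left of the bounding box.
Flange: 13 × 1.4, A = 18.2 cm², y = 15.7 cm, Ī = 2.9727 cm⁴.
Web: 2 × 15, A = 30 cm², y = 7.5 cm, Ī = 562.5 cm⁴.
Centroid: ȳ = ΣA·y / ΣA = 10.596 cm.
Transfer each piece to the centroidal x-axis using Ī + A·d² with d = y − 10.596:
  flange: d = 5.1037 cm → contributes +477.05 cm⁴
  web: d = -3.0963 cm → contributes +850.11 cm⁴
Total I = 1327.2 cm⁴.

I_x ≈ 1330 cm⁴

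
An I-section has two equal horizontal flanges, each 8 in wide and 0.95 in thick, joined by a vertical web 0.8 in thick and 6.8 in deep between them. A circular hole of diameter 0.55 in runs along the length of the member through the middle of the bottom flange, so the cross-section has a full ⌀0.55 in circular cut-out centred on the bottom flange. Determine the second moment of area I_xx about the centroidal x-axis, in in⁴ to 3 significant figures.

Treat the section as a set of non-overlapping primitives; coordinates are from the bounding-box lower-left.
Bottom flange: 8 × 0.95, A = 7.6 in², y = 0.475 in, Ī = 0.57158 in⁴.
Web: 0.8 × 6.8, A = 5.44 in², y = 4.35 in, Ī = 20.962 in⁴.
Top flange: 8 × 0.95, A = 7.6 in², y = 8.225 in, Ī = 0.57158 in⁴.
Hole (subtracted): ⌀0.55, A = 0.23758 in², y = 0.475 in, Ī = 0.0044918 in⁴.
Centroid: ȳ = ΣA·y / ΣA = 4.3951 in.
Transfer each piece to the centroidal x-axis using Ī + A·d² with d = y − 4.3951:
  bottom flange: d = -3.9201 in → contributes +117.36 in⁴
  web: d = -0.045124 in → contributes +20.973 in⁴
  top flange: d = 3.8299 in → contributes +112.05 in⁴
  hole: d = -3.9201 in → contributes −3.6555 in⁴
Total I = 246.73 in⁴.

I_xx ≈ 247 in⁴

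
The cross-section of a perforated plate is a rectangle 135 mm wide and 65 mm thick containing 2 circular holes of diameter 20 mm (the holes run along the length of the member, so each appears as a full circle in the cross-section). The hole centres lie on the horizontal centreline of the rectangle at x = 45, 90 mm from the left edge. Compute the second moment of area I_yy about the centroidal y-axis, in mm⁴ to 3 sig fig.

I_yy ≈ 1.30 × 10⁷ mm⁴

Break the section into simple shapes (no overlaps), measuring from the bottom-left corner of the bounding box.
Plate: 135 × 65, A = 8 775 mm², x = 67.5 mm, Ī = 13 327 031 mm⁴.
Hole 1 (subtracted): ⌀20, A = 314.16 mm², x = 45 mm, Ī = 7 854 mm⁴.
Hole 2 (subtracted): ⌀20, A = 314.16 mm², x = 90 mm, Ī = 7 854 mm⁴.
By symmetry the centroid is at mid-width, x̄ = 67.5 mm.
Transfer each piece to the centroidal y-axis using Ī + A·d² with d = x − 67.5:
  plate: d = 0 mm → contributes +13 327 031 mm⁴
  hole 1: d = -22.5 mm → contributes −166 897 mm⁴
  hole 2: d = 22.5 mm → contributes −166 897 mm⁴
Total I = 12 993 237 mm⁴.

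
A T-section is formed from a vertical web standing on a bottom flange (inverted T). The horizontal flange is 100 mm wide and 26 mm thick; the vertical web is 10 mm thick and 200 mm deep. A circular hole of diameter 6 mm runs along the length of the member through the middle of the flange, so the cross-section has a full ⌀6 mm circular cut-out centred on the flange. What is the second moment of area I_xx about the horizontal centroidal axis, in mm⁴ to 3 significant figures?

Break the section into simple shapes (no overlaps), measuring from the bottom-left corner of the bounding box.
Flange: 100 × 26, A = 2 600 mm², y = 13 mm, Ī = 146 467 mm⁴.
Web: 10 × 200, A = 2 000 mm², y = 126 mm, Ī = 6 666 667 mm⁴.
Hole (subtracted): ⌀6, A = 28.274 mm², y = 13 mm, Ī = 63.617 mm⁴.
Centroid: ȳ = ΣA·y / ΣA = 62.434 mm.
Transfer each piece to the horizontal centroidal axis using Ī + A·d² with d = y − 62.434:
  flange: d = -49.434 mm → contributes +6 500 213 mm⁴
  web: d = 63.566 mm → contributes +14 747 866 mm⁴
  hole: d = -49.434 mm → contributes −69 159 mm⁴
Total I = 21 178 921 mm⁴.

I_xx ≈ 2.12 × 10⁷ mm⁴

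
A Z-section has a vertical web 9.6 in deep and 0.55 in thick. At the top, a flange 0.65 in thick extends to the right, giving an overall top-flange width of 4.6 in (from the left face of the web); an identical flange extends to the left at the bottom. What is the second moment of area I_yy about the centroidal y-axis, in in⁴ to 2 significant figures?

Decompose the section into non-overlapping parts with the origin at the bottom-left of its bounding rectangle.
Web: 0.55 × 9.6, A = 5.28 in², x = 4.325 in, Ī = 0.1331 in⁴.
Top flange (beyond web): 4.05 × 0.65, A = 2.633 in², x = 6.625 in, Ī = 3.598 in⁴.
Bottom flange (beyond web): 4.05 × 0.65, A = 2.633 in², x = 2.025 in, Ī = 3.598 in⁴.
Centroid: x̄ = ΣA·x / ΣA = 4.325 in.
Transfer each piece to the centroidal y-axis using Ī + A·d² with d = x − 4.325:
  web: d = 0 in → contributes +0.1331 in⁴
  top flange (beyond web): d = 2.3 in → contributes +17.52 in⁴
  bottom flange (beyond web): d = -2.3 in → contributes +17.52 in⁴
Total I = 35.18 in⁴.

I_yy ≈ 35 in⁴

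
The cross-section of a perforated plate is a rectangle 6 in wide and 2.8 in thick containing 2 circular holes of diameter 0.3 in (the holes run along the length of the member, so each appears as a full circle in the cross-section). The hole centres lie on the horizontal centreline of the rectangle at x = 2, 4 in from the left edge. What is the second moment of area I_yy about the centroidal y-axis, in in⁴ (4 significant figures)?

I_yy ≈ 50.26 in⁴

Split into non-overlapping primitives; take the origin at the lower-left of the bounding box.
Plate: 6 × 2.8, A = 16.8 in², x = 3 in, Ī = 50.4 in⁴.
Hole 1 (subtracted): ⌀0.3, A = 0.0706858 in², x = 2 in, Ī = 0.000397608 in⁴.
Hole 2 (subtracted): ⌀0.3, A = 0.0706858 in², x = 4 in, Ī = 0.000397608 in⁴.
By symmetry the centroid is at mid-width, x̄ = 3 in.
Transfer each piece to the centroidal y-axis using Ī + A·d² with d = x − 3:
  plate: d = 0 in → contributes +50.4 in⁴
  hole 1: d = -1 in → contributes −0.0710834 in⁴
  hole 2: d = 1 in → contributes −0.0710834 in⁴
Total I = 50.2578 in⁴.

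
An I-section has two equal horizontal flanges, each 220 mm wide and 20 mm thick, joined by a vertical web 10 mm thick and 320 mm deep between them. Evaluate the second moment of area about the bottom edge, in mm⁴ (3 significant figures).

Break the section into simple shapes (no overlaps), measuring from the bottom-left corner of the bounding box.
Bottom flange: 220 × 20, A = 4 400 mm², y = 10 mm, Ī = 146 667 mm⁴.
Web: 10 × 320, A = 3 200 mm², y = 180 mm, Ī = 27 306 667 mm⁴.
Top flange: 220 × 20, A = 4 400 mm², y = 350 mm, Ī = 146 667 mm⁴.
Transfer each piece to a horizontal axis along the bottom face using Ī + A·d² with d = y − 0:
  bottom flange: d = 10 mm → contributes +586 667 mm⁴
  web: d = 180 mm → contributes +130 986 667 mm⁴
  top flange: d = 350 mm → contributes +539 146 667 mm⁴
Total I = 670 720 000 mm⁴.

I_base ≈ 6.71 × 10⁸ mm⁴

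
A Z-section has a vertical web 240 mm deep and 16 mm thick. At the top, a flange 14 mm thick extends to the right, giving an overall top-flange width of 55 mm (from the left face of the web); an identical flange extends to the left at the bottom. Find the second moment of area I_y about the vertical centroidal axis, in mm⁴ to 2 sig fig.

Treat the section as a set of non-overlapping primitives; coordinates are from the bounding-box lower-left.
Web: 16 × 240, A = 3 840 mm², x = 47 mm, Ī = 81 920 mm⁴.
Top flange (beyond web): 39 × 14, A = 546 mm², x = 74.5 mm, Ī = 69 206 mm⁴.
Bottom flange (beyond web): 39 × 14, A = 546 mm², x = 19.5 mm, Ī = 69 206 mm⁴.
Centroid: x̄ = ΣA·x / ΣA = 47 mm.
Transfer each piece to the vertical centroidal axis using Ī + A·d² with d = x − 47:
  web: d = 0 mm → contributes +81 920 mm⁴
  top flange (beyond web): d = 27.5 mm → contributes +482 118 mm⁴
  bottom flange (beyond web): d = -27.5 mm → contributes +482 118 mm⁴
Total I = 1 046 156 mm⁴.

I_y ≈ 1.0 × 10⁶ mm⁴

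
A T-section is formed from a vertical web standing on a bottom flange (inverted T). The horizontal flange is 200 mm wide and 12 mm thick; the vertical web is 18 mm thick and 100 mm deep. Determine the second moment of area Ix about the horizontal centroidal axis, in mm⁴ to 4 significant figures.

Split into non-overlapping primitives; take the origin at the lower-left of the bounding box.
Flange: 200 × 12, A = 2 400 mm², y = 6 mm, Ī = 28 800 mm⁴.
Web: 18 × 100, A = 1 800 mm², y = 62 mm, Ī = 1 500 000 mm⁴.
Centroid: ȳ = ΣA·y / ΣA = 30 mm.
Transfer each piece to the horizontal centroidal axis using Ī + A·d² with d = y − 30:
  flange: d = -24 mm → contributes +1 411 200 mm⁴
  web: d = 32 mm → contributes +3 343 200 mm⁴
Total I = 4 754 400 mm⁴.

Ix ≈ 4.754 × 10⁶ mm⁴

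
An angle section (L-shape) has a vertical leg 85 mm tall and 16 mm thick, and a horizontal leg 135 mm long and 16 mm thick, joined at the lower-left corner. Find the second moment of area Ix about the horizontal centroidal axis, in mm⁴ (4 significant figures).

Ix ≈ 1.804 × 10⁶ mm⁴

Decompose the section into non-overlapping parts with the origin at the bottom-left of its bounding rectangle.
Vertical leg: 16 × 85, A = 1 360 mm², y = 42.5 mm, Ī = 818 833 mm⁴.
Horizontal leg (remainder): 119 × 16, A = 1 904 mm², y = 8 mm, Ī = 40618.7 mm⁴.
Centroid: ȳ = ΣA·y / ΣA = 22.375 mm.
Transfer each piece to the horizontal centroidal axis using Ī + A·d² with d = y − 22.375:
  vertical leg: d = 20.125 mm → contributes +1 369 655 mm⁴
  horizontal leg (remainder): d = -14.375 mm → contributes +434 062 mm⁴
Total I = 1 803 717 mm⁴.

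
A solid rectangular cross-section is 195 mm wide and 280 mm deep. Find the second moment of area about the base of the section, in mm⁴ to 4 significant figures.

The section: 195 × 280, A = 54 600 mm², y = 140 mm, Ī = 356 720 000 mm⁴.
Transfer it to the base of the section using Ī + A·d² with d = y − 0:
  the section: d = 140 mm → contributes +1 426 880 000 mm⁴
Total I = 1 426 880 000 mm⁴.

I_base ≈ 1.427 × 10⁹ mm⁴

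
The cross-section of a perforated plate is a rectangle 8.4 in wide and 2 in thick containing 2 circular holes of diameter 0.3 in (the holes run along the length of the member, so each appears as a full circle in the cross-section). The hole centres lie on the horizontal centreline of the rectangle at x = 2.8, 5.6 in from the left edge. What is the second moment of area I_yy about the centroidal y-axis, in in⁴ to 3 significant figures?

Decompose the section into non-overlapping parts with the origin at the bottom-left of its bounding rectangle.
Plate: 8.4 × 2, A = 16.8 in², x = 4.2 in, Ī = 98.784 in⁴.
Hole 1 (subtracted): ⌀0.3, A = 0.070686 in², x = 2.8 in, Ī = 0.00039761 in⁴.
Hole 2 (subtracted): ⌀0.3, A = 0.070686 in², x = 5.6 in, Ī = 0.00039761 in⁴.
By symmetry the centroid is at mid-width, x̄ = 4.2 in.
Transfer each piece to the centroidal y-axis using Ī + A·d² with d = x − 4.2:
  plate: d = 0 in → contributes +98.784 in⁴
  hole 1: d = -1.4 in → contributes −0.13894 in⁴
  hole 2: d = 1.4 in → contributes −0.13894 in⁴
Total I = 98.506 in⁴.

I_yy ≈ 98.5 in⁴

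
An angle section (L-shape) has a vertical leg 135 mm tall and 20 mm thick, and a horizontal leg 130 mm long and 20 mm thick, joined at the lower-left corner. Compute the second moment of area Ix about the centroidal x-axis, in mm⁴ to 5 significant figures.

Ix ≈ 8.1819 × 10⁶ mm⁴

Break the section into simple shapes (no overlaps), measuring from the bottom-left corner of the bounding box.
Vertical leg: 20 × 135, A = 2 700 mm², y = 67.5 mm, Ī = 4 100 625 mm⁴.
Horizontal leg (remainder): 110 × 20, A = 2 200 mm², y = 10 mm, Ī = 73333.33 mm⁴.
Centroid: ȳ = ΣA·y / ΣA = 41.68367 mm.
Transfer each piece to the centroidal x-axis using Ī + A·d² with d = y − 41.68367:
  vertical leg: d = 25.81633 mm → contributes +5 900 128 mm⁴
  horizontal leg (remainder): d = -31.68367 mm → contributes +2 281 815 mm⁴
Total I = 8 181 943 mm⁴.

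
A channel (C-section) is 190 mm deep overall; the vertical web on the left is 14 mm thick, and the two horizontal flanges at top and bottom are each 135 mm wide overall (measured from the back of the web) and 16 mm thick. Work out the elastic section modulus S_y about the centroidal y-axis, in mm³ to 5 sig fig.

Break the section into simple shapes (no overlaps), measuring from the bottom-left corner of the bounding box.
Web: 14 × 190, A = 2 660 mm², x = 7 mm, Ī = 43446.67 mm⁴.
Top flange (beyond web): 121 × 16, A = 1 936 mm², x = 74.5 mm, Ī = 2 362 081 mm⁴.
Bottom flange (beyond web): 121 × 16, A = 1 936 mm², x = 74.5 mm, Ī = 2 362 081 mm⁴.
Centroid: x̄ = ΣA·x / ΣA = 47.01225 mm.
Transfer each piece to the centroidal y-axis using Ī + A·d² with d = x − 47.01225:
  web: d = -40.01225 mm → contributes +4 302 053 mm⁴
  top flange (beyond web): d = 27.48775 mm → contributes +3 824 878 mm⁴
  bottom flange (beyond web): d = 27.48775 mm → contributes +3 824 878 mm⁴
Total I = 11 951 808 mm⁴.
Extreme fibre distance c = 87.98775 mm; S = I/c = 135834.9 mm³.

S_y ≈ 1.3583 × 10⁵ mm³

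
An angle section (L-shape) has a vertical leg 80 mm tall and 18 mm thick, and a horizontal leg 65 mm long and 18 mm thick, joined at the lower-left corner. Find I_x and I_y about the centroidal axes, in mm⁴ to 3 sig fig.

I_x ≈ 1.30 × 10⁶ mm⁴, I_y ≈ 7.58 × 10⁵ mm⁴

Split into non-overlapping primitives; take the origin at the lower-left of the bounding box.
Vertical leg: 18 × 80, A = 1 440 mm², y = 40 mm, Ī = 768 000 mm⁴.
Horizontal leg (remainder): 47 × 18, A = 846 mm², y = 9 mm, Ī = 22 842 mm⁴.
Centroid: ȳ = ΣA·y / ΣA = 28.528 mm.
Transfer each piece to the centroidal x-axis using Ī + A·d² with d = y − 28.528:
  vertical leg: d = 11.472 mm → contributes +957 528 mm⁴
  horizontal leg (remainder): d = -19.528 mm → contributes +345 443 mm⁴
Total I = 1 302 972 mm⁴.
For the y-axis: x̄ = 21.028 mm.
Repeating about the centroidal y-axis gives I_y = 757 504 mm⁴.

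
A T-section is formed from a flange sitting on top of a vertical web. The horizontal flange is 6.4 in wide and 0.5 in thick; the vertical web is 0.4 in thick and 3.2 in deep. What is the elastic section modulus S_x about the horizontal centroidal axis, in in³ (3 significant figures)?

S_x ≈ 1.47 in³

Split into non-overlapping primitives; take the origin at the lower-left of the bounding box.
Flange: 6.4 × 0.5, A = 3.2 in², y = 3.45 in, Ī = 0.066667 in⁴.
Web: 0.4 × 3.2, A = 1.28 in², y = 1.6 in, Ī = 1.0923 in⁴.
Centroid: ȳ = ΣA·y / ΣA = 2.9214 in.
Transfer each piece to the horizontal centroidal axis using Ī + A·d² with d = y − 2.9214:
  flange: d = 0.52857 in → contributes +0.96071 in⁴
  web: d = -1.3214 in → contributes +3.3274 in⁴
Total I = 4.2881 in⁴.
Extreme fibre distance c = 2.9214 in; S = I/c = 1.4678 in³.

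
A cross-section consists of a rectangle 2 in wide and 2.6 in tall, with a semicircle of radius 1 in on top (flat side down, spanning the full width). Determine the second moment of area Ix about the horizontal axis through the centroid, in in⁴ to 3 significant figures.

Ix ≈ 6.63 in⁴

Decompose the section into non-overlapping parts with the origin at the bottom-left of its bounding rectangle.
Rectangular body: 2 × 2.6, A = 5.2 in², y = 1.3 in, Ī = 2.9293 in⁴.
Semicircular cap: semicircle r = 1, A = 1.5708 in², y = 3.0244 in, Ī = 0.10976 in⁴.
Centroid: ȳ = ΣA·y / ΣA = 1.7001 in.
Transfer each piece to the horizontal axis through the centroid using Ī + A·d² with d = y − 1.7001:
  rectangular body: d = -0.40006 in → contributes +3.7616 in⁴
  semicircular cap: d = 1.3244 in → contributes +2.8648 in⁴
Total I = 6.6264 in⁴.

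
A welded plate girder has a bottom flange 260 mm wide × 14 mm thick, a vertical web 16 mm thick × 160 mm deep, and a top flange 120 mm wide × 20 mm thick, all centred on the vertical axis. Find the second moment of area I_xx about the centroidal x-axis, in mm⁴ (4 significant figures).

Split into non-overlapping primitives; take the origin at the lower-left of the bounding box.
Bottom plate: 260 × 14, A = 3 640 mm², y = 7 mm, Ī = 59453.3 mm⁴.
Web plate: 16 × 160, A = 2 560 mm², y = 94 mm, Ī = 5 461 333 mm⁴.
Top plate: 120 × 20, A = 2 400 mm², y = 184 mm, Ī = 80 000 mm⁴.
Centroid: ȳ = ΣA·y / ΣA = 82.293 mm.
Transfer each piece to the centroidal x-axis using Ī + A·d² with d = y − 82.293:
  bottom plate: d = -75.293 mm → contributes +20 694 757 mm⁴
  web plate: d = 11.707 mm → contributes +5 812 190 mm⁴
  top plate: d = 101.707 mm → contributes +24 906 342 mm⁴
Total I = 51 413 288 mm⁴.

I_xx ≈ 5.141 × 10⁷ mm⁴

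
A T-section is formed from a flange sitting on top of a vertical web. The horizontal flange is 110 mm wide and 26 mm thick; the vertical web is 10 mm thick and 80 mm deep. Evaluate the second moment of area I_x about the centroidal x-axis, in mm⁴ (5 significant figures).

I_x ≈ 2.3438 × 10⁶ mm⁴

Break the section into simple shapes (no overlaps), measuring from the bottom-left corner of the bounding box.
Flange: 110 × 26, A = 2 860 mm², y = 93 mm, Ī = 161113.3 mm⁴.
Web: 10 × 80, A = 800 mm², y = 40 mm, Ī = 426666.7 mm⁴.
Centroid: ȳ = ΣA·y / ΣA = 81.4153 mm.
Transfer each piece to the centroidal x-axis using Ī + A·d² with d = y − 81.4153:
  flange: d = 11.5847 mm → contributes +544940.4 mm⁴
  web: d = -41.4153 mm → contributes +1 798 848 mm⁴
Total I = 2 343 789 mm⁴.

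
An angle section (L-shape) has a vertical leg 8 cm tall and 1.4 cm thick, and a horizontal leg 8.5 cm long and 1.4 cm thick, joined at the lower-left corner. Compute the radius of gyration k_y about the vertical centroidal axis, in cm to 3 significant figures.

Break the section into simple shapes (no overlaps), measuring from the bottom-left corner of the bounding box.
Vertical leg: 1.4 × 8, A = 11.2 cm², x = 0.7 cm, Ī = 1.8293 cm⁴.
Horizontal leg (remainder): 7.1 × 1.4, A = 9.94 cm², x = 4.95 cm, Ī = 41.756 cm⁴.
Centroid: x̄ = ΣA·x / ΣA = 2.6983 cm.
Transfer each piece to the vertical centroidal axis using Ī + A·d² with d = x − 2.6983:
  vertical leg: d = -1.9983 cm → contributes +46.555 cm⁴
  horizontal leg (remainder): d = 2.2517 cm → contributes +92.152 cm⁴
Total I = 138.71 cm⁴.
Radius of gyration: k = √(I/A) = √(138.71 / 21.14) = 2.5615 cm.

k_y ≈ 2.56 cm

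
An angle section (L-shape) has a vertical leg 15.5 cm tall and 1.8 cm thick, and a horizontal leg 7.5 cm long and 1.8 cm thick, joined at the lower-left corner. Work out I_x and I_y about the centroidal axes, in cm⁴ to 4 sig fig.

I_x ≈ 913.3 cm⁴, I_y ≈ 140.8 cm⁴

Split into non-overlapping primitives; take the origin at the lower-left of the bounding box.
Vertical leg: 1.8 × 15.5, A = 27.9 cm², y = 7.75 cm, Ī = 558.581 cm⁴.
Horizontal leg (remainder): 5.7 × 1.8, A = 10.26 cm², y = 0.9 cm, Ī = 2.7702 cm⁴.
Centroid: ȳ = ΣA·y / ΣA = 5.90825 cm.
Transfer each piece to the centroidal x-axis using Ī + A·d² with d = y − 5.90825:
  vertical leg: d = 1.84175 cm → contributes +653.219 cm⁴
  horizontal leg (remainder): d = -5.00825 cm → contributes +260.118 cm⁴
Total I = 913.337 cm⁴.
For the y-axis: x̄ = 1.90825 cm.
Repeating about the centroidal y-axis gives I_y = 140.801 cm⁴.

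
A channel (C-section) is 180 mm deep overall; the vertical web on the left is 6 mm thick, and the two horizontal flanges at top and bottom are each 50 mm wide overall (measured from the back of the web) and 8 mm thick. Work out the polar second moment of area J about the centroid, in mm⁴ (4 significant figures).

J ≈ 8.510 × 10⁶ mm⁴

Decompose the section into non-overlapping parts with the origin at the bottom-left of its bounding rectangle.
Web: 6 × 180, A = 1 080 mm², y = 90 mm, Ī = 2 916 000 mm⁴.
Top flange (beyond web): 44 × 8, A = 352 mm², y = 176 mm, Ī = 1877.33 mm⁴.
Bottom flange (beyond web): 44 × 8, A = 352 mm², y = 4 mm, Ī = 1877.33 mm⁴.
By symmetry the centroid is at mid-height, ȳ = 90 mm.
Transfer each piece to the centroidal x-axis using Ī + A·d² with d = y − 90:
  web: d = 0 mm → contributes +2 916 000 mm⁴
  top flange (beyond web): d = 86 mm → contributes +2 605 269 mm⁴
  bottom flange (beyond web): d = -86 mm → contributes +2 605 269 mm⁴
Total I = 8 126 539 mm⁴.
For the y-axis: x̄ = 12.8655 mm.
Repeating about the centroidal y-axis gives I_y = 383 186 mm⁴.
Polar second moment: J = I_x + I_y = 8 509 725 mm⁴.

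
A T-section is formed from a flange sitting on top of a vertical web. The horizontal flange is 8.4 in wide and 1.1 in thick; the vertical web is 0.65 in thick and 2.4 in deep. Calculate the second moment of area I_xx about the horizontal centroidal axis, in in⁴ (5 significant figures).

Treat the section as a set of non-overlapping primitives; coordinates are from the bounding-box lower-left.
Flange: 8.4 × 1.1, A = 9.24 in², y = 2.95 in, Ī = 0.9317 in⁴.
Web: 0.65 × 2.4, A = 1.56 in², y = 1.2 in, Ī = 0.7488 in⁴.
Centroid: ȳ = ΣA·y / ΣA = 2.697222 in.
Transfer each piece to the horizontal centroidal axis using Ī + A·d² with d = y − 2.697222:
  flange: d = 0.2527778 in → contributes +1.522105 in⁴
  web: d = -1.497222 in → contributes +4.245812 in⁴
Total I = 5.767917 in⁴.

I_xx ≈ 5.7679 in⁴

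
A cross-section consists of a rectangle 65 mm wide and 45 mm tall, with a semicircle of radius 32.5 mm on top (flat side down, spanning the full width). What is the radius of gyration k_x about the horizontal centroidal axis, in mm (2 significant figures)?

Decompose the section into non-overlapping parts with the origin at the bottom-left of its bounding rectangle.
Rectangular body: 65 × 45, A = 2 925 mm², y = 22.5 mm, Ī = 493 594 mm⁴.
Semicircular cap: semicircle r = 32.5, A = 1 659 mm², y = 58.79 mm, Ī = 122 452 mm⁴.
Centroid: ȳ = ΣA·y / ΣA = 35.64 mm.
Transfer each piece to the horizontal centroidal axis using Ī + A·d² with d = y − 35.64:
  rectangular body: d = -13.14 mm → contributes +998 298 mm⁴
  semicircular cap: d = 23.16 mm → contributes +1 012 218 mm⁴
Total I = 2 010 516 mm⁴.
Radius of gyration: k = √(I/A) = √(2 010 516 / 4 584) = 20.94 mm.

k_x ≈ 21 mm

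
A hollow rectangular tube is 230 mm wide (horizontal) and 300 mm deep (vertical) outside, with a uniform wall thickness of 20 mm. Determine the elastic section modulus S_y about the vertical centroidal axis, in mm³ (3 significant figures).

Break the section into simple shapes (no overlaps), measuring from the bottom-left corner of the bounding box.
Outer rectangle: 230 × 300, A = 69 000 mm², x = 115 mm, Ī = 304 175 000 mm⁴.
Inner void (subtracted): 190 × 260, A = 49 400 mm², x = 115 mm, Ī = 148 611 667 mm⁴.
By symmetry the centroid is at mid-width, x̄ = 115 mm.
All pieces are centred on the vertical centroidal axis, so I = ΣĪ (holes subtracted) = 155 563 333 mm⁴.
Extreme fibre distance c = 115 mm; S = I/c = 1 352 725 mm³.

S_y ≈ 1.35 × 10⁶ mm³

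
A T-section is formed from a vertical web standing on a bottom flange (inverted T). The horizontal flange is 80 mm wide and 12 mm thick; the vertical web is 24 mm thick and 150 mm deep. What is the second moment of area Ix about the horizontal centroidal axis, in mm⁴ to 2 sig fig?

Ix ≈ 1.2 × 10⁷ mm⁴

Break the section into simple shapes (no overlaps), measuring from the bottom-left corner of the bounding box.
Flange: 80 × 12, A = 960 mm², y = 6 mm, Ī = 11 520 mm⁴.
Web: 24 × 150, A = 3 600 mm², y = 87 mm, Ī = 6 750 000 mm⁴.
Centroid: ȳ = ΣA·y / ΣA = 69.95 mm.
Transfer each piece to the horizontal centroidal axis using Ī + A·d² with d = y − 69.95:
  flange: d = -63.95 mm → contributes +3 937 215 mm⁴
  web: d = 17.05 mm → contributes +7 796 852 mm⁴
Total I = 11 734 067 mm⁴.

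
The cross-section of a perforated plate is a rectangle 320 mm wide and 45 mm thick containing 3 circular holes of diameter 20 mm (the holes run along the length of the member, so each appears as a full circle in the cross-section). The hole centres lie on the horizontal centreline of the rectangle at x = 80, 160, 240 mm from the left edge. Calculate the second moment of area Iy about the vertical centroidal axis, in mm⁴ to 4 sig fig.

Iy ≈ 1.188 × 10⁸ mm⁴

Break the section into simple shapes (no overlaps), measuring from the bottom-left corner of the bounding box.
Plate: 320 × 45, A = 14 400 mm², x = 160 mm, Ī = 122 880 000 mm⁴.
Hole 1 (subtracted): ⌀20, A = 314.159 mm², x = 80 mm, Ī = 7853.98 mm⁴.
Hole 2 (subtracted): ⌀20, A = 314.159 mm², x = 160 mm, Ī = 7853.98 mm⁴.
Hole 3 (subtracted): ⌀20, A = 314.159 mm², x = 240 mm, Ī = 7853.98 mm⁴.
By symmetry the centroid is at mid-width, x̄ = 160 mm.
Transfer each piece to the vertical centroidal axis using Ī + A·d² with d = x − 160:
  plate: d = 0 mm → contributes +122 880 000 mm⁴
  hole 1: d = -80 mm → contributes −2 018 473 mm⁴
  hole 2: d = 0 mm → contributes −7853.98 mm⁴
  hole 3: d = 80 mm → contributes −2 018 473 mm⁴
Total I = 118 835 199 mm⁴.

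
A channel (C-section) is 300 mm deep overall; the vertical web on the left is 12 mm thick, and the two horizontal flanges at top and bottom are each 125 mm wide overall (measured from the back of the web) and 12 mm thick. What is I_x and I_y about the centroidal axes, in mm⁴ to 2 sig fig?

I_x ≈ 8.3 × 10⁷ mm⁴, I_y ≈ 9.0 × 10⁶ mm⁴

Break the section into simple shapes (no overlaps), measuring from the bottom-left corner of the bounding box.
Web: 12 × 300, A = 3 600 mm², y = 150 mm, Ī = 27 000 000 mm⁴.
Top flange (beyond web): 113 × 12, A = 1 356 mm², y = 294 mm, Ī = 16 272 mm⁴.
Bottom flange (beyond web): 113 × 12, A = 1 356 mm², y = 6 mm, Ī = 16 272 mm⁴.
By symmetry the centroid is at mid-height, ȳ = 150 mm.
Transfer each piece to the centroidal x-axis using Ī + A·d² with d = y − 150:
  web: d = 0 mm → contributes +27 000 000 mm⁴
  top flange (beyond web): d = 144 mm → contributes +28 134 288 mm⁴
  bottom flange (beyond web): d = -144 mm → contributes +28 134 288 mm⁴
Total I = 83 268 576 mm⁴.
For the y-axis: x̄ = 32.85 mm.
Repeating about the centroidal y-axis gives I_y = 8 971 057 mm⁴.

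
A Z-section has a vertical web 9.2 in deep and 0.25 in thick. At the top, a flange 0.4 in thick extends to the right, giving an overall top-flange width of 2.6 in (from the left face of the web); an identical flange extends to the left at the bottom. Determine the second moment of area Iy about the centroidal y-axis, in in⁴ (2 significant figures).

Iy ≈ 4.1 in⁴

Decompose the section into non-overlapping parts with the origin at the bottom-left of its bounding rectangle.
Web: 0.25 × 9.2, A = 2.3 in², x = 2.475 in, Ī = 0.01198 in⁴.
Top flange (beyond web): 2.35 × 0.4, A = 0.94 in², x = 3.775 in, Ī = 0.4326 in⁴.
Bottom flange (beyond web): 2.35 × 0.4, A = 0.94 in², x = 1.175 in, Ī = 0.4326 in⁴.
Centroid: x̄ = ΣA·x / ΣA = 2.475 in.
Transfer each piece to the centroidal y-axis using Ī + A·d² with d = x − 2.475:
  web: d = 0 in → contributes +0.01198 in⁴
  top flange (beyond web): d = 1.3 in → contributes +2.021 in⁴
  bottom flange (beyond web): d = -1.3 in → contributes +2.021 in⁴
Total I = 4.054 in⁴.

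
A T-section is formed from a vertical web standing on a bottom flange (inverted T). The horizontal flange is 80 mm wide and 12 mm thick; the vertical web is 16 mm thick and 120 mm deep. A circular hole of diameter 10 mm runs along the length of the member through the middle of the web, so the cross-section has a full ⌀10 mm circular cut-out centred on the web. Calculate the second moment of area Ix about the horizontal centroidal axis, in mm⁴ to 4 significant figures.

Ix ≈ 5.064 × 10⁶ mm⁴

Break the section into simple shapes (no overlaps), measuring from the bottom-left corner of the bounding box.
Flange: 80 × 12, A = 960 mm², y = 6 mm, Ī = 11 520 mm⁴.
Web: 16 × 120, A = 1 920 mm², y = 72 mm, Ī = 2 304 000 mm⁴.
Hole (subtracted): ⌀10, A = 78.5398 mm², y = 72 mm, Ī = 490.874 mm⁴.
Centroid: ȳ = ΣA·y / ΣA = 49.3832 mm.
Transfer each piece to the horizontal centroidal axis using Ī + A·d² with d = y − 49.3832:
  flange: d = -43.3832 mm → contributes +1 818 340 mm⁴
  web: d = 22.6168 mm → contributes +3 286 116 mm⁴
  hole: d = 22.6168 mm → contributes −40665.5 mm⁴
Total I = 5 063 790 mm⁴.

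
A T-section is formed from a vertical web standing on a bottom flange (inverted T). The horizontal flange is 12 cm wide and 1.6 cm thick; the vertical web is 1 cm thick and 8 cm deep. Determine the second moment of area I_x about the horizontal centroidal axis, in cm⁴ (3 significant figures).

Break the section into simple shapes (no overlaps), measuring from the bottom-left corner of the bounding box.
Flange: 12 × 1.6, A = 19.2 cm², y = 0.8 cm, Ī = 4.096 cm⁴.
Web: 1 × 8, A = 8 cm², y = 5.6 cm, Ī = 42.667 cm⁴.
Centroid: ȳ = ΣA·y / ΣA = 2.2118 cm.
Transfer each piece to the horizontal centroidal axis using Ī + A·d² with d = y − 2.2118:
  flange: d = -1.4118 cm → contributes +42.363 cm⁴
  web: d = 3.3882 cm → contributes +134.51 cm⁴
Total I = 176.87 cm⁴.

I_x ≈ 177 cm⁴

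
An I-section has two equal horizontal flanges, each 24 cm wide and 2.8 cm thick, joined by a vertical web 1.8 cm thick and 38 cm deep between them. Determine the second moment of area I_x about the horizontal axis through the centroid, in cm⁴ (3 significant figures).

Decompose the section into non-overlapping parts with the origin at the bottom-left of its bounding rectangle.
Bottom flange: 24 × 2.8, A = 67.2 cm², y = 1.4 cm, Ī = 43.904 cm⁴.
Web: 1.8 × 38, A = 68.4 cm², y = 21.8 cm, Ī = 8230.8 cm⁴.
Top flange: 24 × 2.8, A = 67.2 cm², y = 42.2 cm, Ī = 43.904 cm⁴.
By symmetry the centroid is at mid-height, ȳ = 21.8 cm.
Transfer each piece to the horizontal axis through the centroid using Ī + A·d² with d = y − 21.8:
  bottom flange: d = -20.4 cm → contributes +28 010 cm⁴
  web: d = 0 cm → contributes +8230.8 cm⁴
  top flange: d = 20.4 cm → contributes +28 010 cm⁴
Total I = 64 251 cm⁴.

I_x ≈ 6.43 × 10⁴ cm⁴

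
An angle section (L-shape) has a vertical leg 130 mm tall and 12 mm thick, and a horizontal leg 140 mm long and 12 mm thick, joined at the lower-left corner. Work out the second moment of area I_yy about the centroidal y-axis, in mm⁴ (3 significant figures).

I_yy ≈ 5.91 × 10⁶ mm⁴

Split into non-overlapping primitives; take the origin at the lower-left of the bounding box.
Vertical leg: 12 × 130, A = 1 560 mm², x = 6 mm, Ī = 18 720 mm⁴.
Horizontal leg (remainder): 128 × 12, A = 1 536 mm², x = 76 mm, Ī = 2 097 152 mm⁴.
Centroid: x̄ = ΣA·x / ΣA = 40.729 mm.
Transfer each piece to the centroidal y-axis using Ī + A·d² with d = x − 40.729:
  vertical leg: d = -34.729 mm → contributes +1 900 207 mm⁴
  horizontal leg (remainder): d = 35.271 mm → contributes +4 008 037 mm⁴
Total I = 5 908 244 mm⁴.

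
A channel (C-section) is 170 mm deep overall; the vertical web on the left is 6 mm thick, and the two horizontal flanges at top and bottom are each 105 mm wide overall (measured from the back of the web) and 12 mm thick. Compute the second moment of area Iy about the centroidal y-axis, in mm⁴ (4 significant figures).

Iy ≈ 3.911 × 10⁶ mm⁴

Decompose the section into non-overlapping parts with the origin at the bottom-left of its bounding rectangle.
Web: 6 × 170, A = 1 020 mm², x = 3 mm, Ī = 3 060 mm⁴.
Top flange (beyond web): 99 × 12, A = 1 188 mm², x = 55.5 mm, Ī = 970 299 mm⁴.
Bottom flange (beyond web): 99 × 12, A = 1 188 mm², x = 55.5 mm, Ī = 970 299 mm⁴.
Centroid: x̄ = ΣA·x / ΣA = 39.7314 mm.
Transfer each piece to the centroidal y-axis using Ī + A·d² with d = x − 39.7314:
  web: d = -36.7314 mm → contributes +1 379 243 mm⁴
  top flange (beyond web): d = 15.7686 mm → contributes +1 265 692 mm⁴
  bottom flange (beyond web): d = 15.7686 mm → contributes +1 265 692 mm⁴
Total I = 3 910 627 mm⁴.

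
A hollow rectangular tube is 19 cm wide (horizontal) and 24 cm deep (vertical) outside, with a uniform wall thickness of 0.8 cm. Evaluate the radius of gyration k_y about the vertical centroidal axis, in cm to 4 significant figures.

Break the section into simple shapes (no overlaps), measuring from the bottom-left corner of the bounding box.
Outer rectangle: 19 × 24, A = 456 cm², x = 9.5 cm, Ī = 13 718 cm⁴.
Inner void (subtracted): 17.4 × 22.4, A = 389.76 cm², x = 9.5 cm, Ī = 9833.64 cm⁴.
By symmetry the centroid is at mid-width, x̄ = 9.5 cm.
All pieces are centred on the vertical centroidal axis, so I = ΣĪ (holes subtracted) = 3884.36 cm⁴.
Radius of gyration: k = √(I/A) = √(3884.36 / 66.24) = 7.65772 cm.

k_y ≈ 7.658 cm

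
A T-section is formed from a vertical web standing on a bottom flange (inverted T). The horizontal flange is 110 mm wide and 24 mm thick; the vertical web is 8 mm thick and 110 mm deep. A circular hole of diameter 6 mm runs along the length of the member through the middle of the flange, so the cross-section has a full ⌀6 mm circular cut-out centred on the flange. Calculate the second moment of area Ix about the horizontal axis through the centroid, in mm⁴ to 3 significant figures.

Decompose the section into non-overlapping parts with the origin at the bottom-left of its bounding rectangle.
Flange: 110 × 24, A = 2 640 mm², y = 12 mm, Ī = 126 720 mm⁴.
Web: 8 × 110, A = 880 mm², y = 79 mm, Ī = 887 333 mm⁴.
Hole (subtracted): ⌀6, A = 28.274 mm², y = 12 mm, Ī = 63.617 mm⁴.
Centroid: ȳ = ΣA·y / ΣA = 28.886 mm.
Transfer each piece to the horizontal axis through the centroid using Ī + A·d² with d = y − 28.886:
  flange: d = -16.886 mm → contributes +879 449 mm⁴
  web: d = 50.114 mm → contributes +3 097 409 mm⁴
  hole: d = -16.886 mm → contributes −8125.3 mm⁴
Total I = 3 968 733 mm⁴.

Ix ≈ 3.97 × 10⁶ mm⁴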